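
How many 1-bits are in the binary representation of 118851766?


0b111000101011000100010110110 has 13 set bits

13


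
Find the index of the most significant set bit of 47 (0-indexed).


0b101111. Highest set bit at position 5

5


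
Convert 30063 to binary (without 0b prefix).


30063 = 111010101101111 in binary

111010101101111


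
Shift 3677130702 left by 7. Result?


0b11011011001011001000111111001110 << 7 = 0b110110110010110010001111110011100000000 = 470672729856

470672729856


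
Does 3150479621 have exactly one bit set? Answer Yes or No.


0b10111011110010001000000100000101. Multiple bits set => No

No


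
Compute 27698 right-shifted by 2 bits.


0b110110000110010 >> 2 = 0b1101100001100 = 6924

6924


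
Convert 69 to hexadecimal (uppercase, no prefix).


69 = 45 hex

45


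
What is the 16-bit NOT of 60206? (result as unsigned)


~0b1110101100101110 = 0b1010011010001 = 5329 (16-bit unsigned)

5329


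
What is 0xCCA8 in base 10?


CCA8 hex = 52392 decimal

52392


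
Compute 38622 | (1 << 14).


38622 | (1 << 14) = 38622 | 16384 = 55006

55006


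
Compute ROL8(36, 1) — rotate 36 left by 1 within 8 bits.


Rotate 0b100100 left by 1 (8-bit) = 0b1001000 = 72

72


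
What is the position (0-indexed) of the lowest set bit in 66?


0b1000010. Lowest set bit at position 1

1


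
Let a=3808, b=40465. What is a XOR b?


3808 ^ 40465 = 37105

37105


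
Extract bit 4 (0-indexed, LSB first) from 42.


0b101010, position 4 = 0

0


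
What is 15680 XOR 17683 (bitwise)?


0b11110101000000 ^ 0b100010100010011 = 0b111100001010011 = 30803

30803


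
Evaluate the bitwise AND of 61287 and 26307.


0b1110111101100111 & 0b110011011000011 = 0b110011001000011 = 26179

26179


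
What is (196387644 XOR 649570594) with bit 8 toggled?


Step 1: 196387644 ^ 649570594 = 755173918
Step 2: 755173918 ^ (1 << 8) = 755173918 ^ 256 = 755174174

755174174


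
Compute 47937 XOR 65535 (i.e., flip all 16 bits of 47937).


47937 ^ 65535 = 17598

17598


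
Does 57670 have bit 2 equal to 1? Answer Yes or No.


0b1110000101000110, bit 2 = 1. Yes

Yes


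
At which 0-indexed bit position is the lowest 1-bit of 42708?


0b1010011011010100. Lowest set bit at position 2

2


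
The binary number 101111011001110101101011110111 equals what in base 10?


101111011001110101101011110111 in decimal = 795302647

795302647


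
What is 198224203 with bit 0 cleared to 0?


198224203 & ~(1 << 0) = 198224202

198224202


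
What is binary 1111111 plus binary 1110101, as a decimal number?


1111111 + 1110101 = 11110100 = 244

244


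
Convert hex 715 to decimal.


715 hex = 1813 decimal

1813


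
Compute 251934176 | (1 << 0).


251934176 | (1 << 0) = 251934176 | 1 = 251934177

251934177


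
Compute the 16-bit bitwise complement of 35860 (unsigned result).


~0b1000110000010100 = 0b111001111101011 = 29675 (16-bit unsigned)

29675


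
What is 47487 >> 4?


0b1011100101111111 >> 4 = 0b101110010111 = 2967

2967


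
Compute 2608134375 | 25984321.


0b10011011011101001111100011100111 | 0b1100011000111110101000001 = 0b10011011111111001111110111100111 = 2617048551

2617048551


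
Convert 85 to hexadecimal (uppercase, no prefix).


85 = 55 hex

55


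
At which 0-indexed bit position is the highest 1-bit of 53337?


0b1101000001011001. Highest set bit at position 15

15


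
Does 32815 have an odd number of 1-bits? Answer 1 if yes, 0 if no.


0b1000000000101111 has 6 ones => parity 0

0


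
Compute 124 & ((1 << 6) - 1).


124 & 63 = 60

60


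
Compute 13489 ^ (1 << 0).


13489 ^ (1 << 0) = 13489 ^ 1 = 13488

13488


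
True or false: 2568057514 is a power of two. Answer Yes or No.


0b10011001000100010111001010101010. Multiple bits set => No

No


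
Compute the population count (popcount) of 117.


0b1110101 has 5 set bits

5


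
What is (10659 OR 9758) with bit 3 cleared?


Step 1: 10659 | 9758 = 12223
Step 2: 12223 & ~(1 << 3) = 12215

12215


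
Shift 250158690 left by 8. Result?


0b1110111010010001111001100010 << 8 = 0b111011101001000111100110001000000000 = 64040624640

64040624640


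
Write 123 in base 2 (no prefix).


123 = 1111011 in binary

1111011


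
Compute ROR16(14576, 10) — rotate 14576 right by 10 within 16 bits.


Rotate 0b11100011110000 right by 10 (16-bit) = 0b11110000001110 = 15374

15374


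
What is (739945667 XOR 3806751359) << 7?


Step 1: 739945667 ^ 3806751359 = 3472672444
Step 2: 3472672444 << 7 = 444502072832

444502072832


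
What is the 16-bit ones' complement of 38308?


38308 ^ 65535 = 27227

27227


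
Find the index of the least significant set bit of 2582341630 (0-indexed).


0b10011001111010110110011111111110. Lowest set bit at position 1

1


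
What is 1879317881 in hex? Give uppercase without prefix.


1879317881 = 70041D79 hex

70041D79


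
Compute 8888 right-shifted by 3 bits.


0b10001010111000 >> 3 = 0b10001010111 = 1111

1111


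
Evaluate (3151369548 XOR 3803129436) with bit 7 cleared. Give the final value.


Step 1: 3151369548 ^ 3803129436 = 1501115152
Step 2: 1501115152 & ~(1 << 7) = 1501115152

1501115152


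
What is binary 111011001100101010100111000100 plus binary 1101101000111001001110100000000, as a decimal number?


111011001100101010100111000100 + 1101101000111001001110100000000 = 10101000010011110100011011000100 = 2823767748

2823767748


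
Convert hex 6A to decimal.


6A hex = 106 decimal

106


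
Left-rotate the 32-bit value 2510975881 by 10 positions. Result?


Rotate 0b10010101101010100111001110001001 left by 10 (32-bit) = 0b10101001110011100010011001010110 = 2848859734

2848859734


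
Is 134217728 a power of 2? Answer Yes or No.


0b1000000000000000000000000000. Only one bit set => Yes

Yes


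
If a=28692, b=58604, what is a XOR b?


28692 ^ 58604 = 38136

38136


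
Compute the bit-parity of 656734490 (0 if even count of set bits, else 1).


0b100111001001001111100100011010 has 15 ones => parity 1

1


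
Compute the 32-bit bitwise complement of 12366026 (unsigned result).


~0b101111001011000011001010 = 0b11111111010000110100111100110101 = 4282601269 (32-bit unsigned)

4282601269


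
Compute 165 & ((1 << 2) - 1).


165 & 3 = 1

1


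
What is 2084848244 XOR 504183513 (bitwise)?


0b1111100010001000100001001110100 ^ 0b11110000011010011101011011001 = 0b1100010010010010111100010101101 = 1648982189

1648982189


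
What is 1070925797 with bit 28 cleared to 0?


1070925797 & ~(1 << 28) = 802490341

802490341


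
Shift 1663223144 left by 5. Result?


0b1100011001000101100010101101000 << 5 = 0b110001100100010110001010110100000000 = 53223140608

53223140608


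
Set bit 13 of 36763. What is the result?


36763 | (1 << 13) = 36763 | 8192 = 44955

44955


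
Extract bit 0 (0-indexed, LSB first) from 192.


0b11000000, position 0 = 0

0


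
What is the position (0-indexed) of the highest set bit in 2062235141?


0b1111010111010110011011000000101. Highest set bit at position 30

30


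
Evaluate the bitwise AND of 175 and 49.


0b10101111 & 0b110001 = 0b100001 = 33

33


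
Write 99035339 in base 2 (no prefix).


99035339 = 101111001110010100011001011 in binary

101111001110010100011001011


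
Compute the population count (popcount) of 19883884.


0b1001011110110011101101100 has 15 set bits

15


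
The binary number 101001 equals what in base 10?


101001 in decimal = 41

41


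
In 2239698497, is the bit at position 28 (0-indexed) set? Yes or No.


0b10000101011111110001011001000001, bit 28 = 0. No

No


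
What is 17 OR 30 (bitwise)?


0b10001 | 0b11110 = 0b11111 = 31

31


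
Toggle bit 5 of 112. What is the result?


112 ^ (1 << 5) = 112 ^ 32 = 80

80


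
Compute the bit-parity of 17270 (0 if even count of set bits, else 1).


0b100001101110110 has 8 ones => parity 0

0


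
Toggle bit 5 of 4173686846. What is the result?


4173686846 ^ (1 << 5) = 4173686846 ^ 32 = 4173686814

4173686814


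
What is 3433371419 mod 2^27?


3433371419 & 134217727 = 77928219

77928219


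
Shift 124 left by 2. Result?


0b1111100 << 2 = 0b111110000 = 496

496


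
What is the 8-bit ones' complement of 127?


127 ^ 255 = 128

128


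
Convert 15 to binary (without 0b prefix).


15 = 1111 in binary

1111


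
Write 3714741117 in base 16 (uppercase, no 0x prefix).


3714741117 = DD6A737D hex

DD6A737D


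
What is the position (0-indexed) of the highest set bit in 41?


0b101001. Highest set bit at position 5

5


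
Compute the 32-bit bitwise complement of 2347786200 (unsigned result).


~0b10001011111100000101111111011000 = 0b1110100000011111010000000100111 = 1947181095 (32-bit unsigned)

1947181095


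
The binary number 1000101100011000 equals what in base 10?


1000101100011000 in decimal = 35608

35608


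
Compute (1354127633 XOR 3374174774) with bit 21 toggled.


Step 1: 1354127633 ^ 3374174774 = 2578156327
Step 2: 2578156327 ^ (1 << 21) = 2578156327 ^ 2097152 = 2576059175

2576059175


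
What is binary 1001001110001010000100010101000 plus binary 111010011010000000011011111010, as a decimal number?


1001001110001010000100010101000 + 111010011010000000011011111010 = 10000100001011010000111110100010 = 2217545634

2217545634


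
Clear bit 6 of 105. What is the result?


105 & ~(1 << 6) = 41

41


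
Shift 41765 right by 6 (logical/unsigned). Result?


0b1010001100100101 >> 6 = 0b1010001100 = 652

652


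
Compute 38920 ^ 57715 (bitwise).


0b1001100000001000 ^ 0b1110000101110011 = 0b111100101111011 = 31099

31099


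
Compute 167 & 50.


0b10100111 & 0b110010 = 0b100010 = 34

34


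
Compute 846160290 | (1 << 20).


846160290 | (1 << 20) = 846160290 | 1048576 = 847208866

847208866


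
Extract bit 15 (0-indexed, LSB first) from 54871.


0b1101011001010111, position 15 = 1

1


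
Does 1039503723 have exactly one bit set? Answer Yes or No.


0b111101111101011001000101101011. Multiple bits set => No

No


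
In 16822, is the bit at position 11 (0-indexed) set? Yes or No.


0b100000110110110, bit 11 = 0. No

No


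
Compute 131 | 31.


0b10000011 | 0b11111 = 0b10011111 = 159

159


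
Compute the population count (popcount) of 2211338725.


0b10000011110011100101100111100101 has 17 set bits

17


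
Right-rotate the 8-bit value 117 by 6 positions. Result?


Rotate 0b1110101 right by 6 (8-bit) = 0b11010101 = 213

213


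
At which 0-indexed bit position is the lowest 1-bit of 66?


0b1000010. Lowest set bit at position 1

1


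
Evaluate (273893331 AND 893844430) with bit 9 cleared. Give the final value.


Step 1: 273893331 & 893844430 = 272778178
Step 2: 272778178 & ~(1 << 9) = 272777666

272777666


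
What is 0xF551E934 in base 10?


F551E934 hex = 4115786036 decimal

4115786036


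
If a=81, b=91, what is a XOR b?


81 ^ 91 = 10

10


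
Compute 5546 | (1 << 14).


5546 | (1 << 14) = 5546 | 16384 = 21930

21930


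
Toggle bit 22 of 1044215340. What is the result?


1044215340 ^ (1 << 22) = 1044215340 ^ 4194304 = 1048409644

1048409644


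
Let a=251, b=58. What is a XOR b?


251 ^ 58 = 193

193


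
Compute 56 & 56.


0b111000 & 0b111000 = 0b111000 = 56

56


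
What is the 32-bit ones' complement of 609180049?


609180049 ^ 4294967295 = 3685787246

3685787246


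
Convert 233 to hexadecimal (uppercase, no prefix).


233 = E9 hex

E9


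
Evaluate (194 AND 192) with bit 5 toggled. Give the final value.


Step 1: 194 & 192 = 192
Step 2: 192 ^ (1 << 5) = 192 ^ 32 = 224

224


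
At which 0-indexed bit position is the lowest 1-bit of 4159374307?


0b11110111111010110000001111100011. Lowest set bit at position 0

0


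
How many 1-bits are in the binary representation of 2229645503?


0b10000100111001011011000010111111 has 17 set bits

17


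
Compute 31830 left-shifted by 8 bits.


0b111110001010110 << 8 = 0b11111000101011000000000 = 8148480

8148480


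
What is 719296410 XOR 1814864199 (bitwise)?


0b101010110111111001011110011010 ^ 0b1101100001011001010000101000111 = 0b1000110111100110011011011011101 = 1190344413

1190344413


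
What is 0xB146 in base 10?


B146 hex = 45382 decimal

45382


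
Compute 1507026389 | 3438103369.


0b1011001110100110110010111010101 | 0b11001100111011010100101101001001 = 0b11011101111111110110111111011101 = 3724505053

3724505053


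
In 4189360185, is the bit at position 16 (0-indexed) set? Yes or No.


0b11111001101101001001000000111001, bit 16 = 0. No

No


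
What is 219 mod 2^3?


219 & 7 = 3

3


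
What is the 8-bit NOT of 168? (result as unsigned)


~0b10101000 = 0b1010111 = 87 (8-bit unsigned)

87


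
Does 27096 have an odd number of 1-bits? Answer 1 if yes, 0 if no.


0b110100111011000 has 8 ones => parity 0

0


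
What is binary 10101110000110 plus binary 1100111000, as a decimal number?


10101110000110 + 1100111000 = 10111010111110 = 11966

11966


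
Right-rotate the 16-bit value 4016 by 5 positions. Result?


Rotate 0b111110110000 right by 5 (16-bit) = 0b1000000001111101 = 32893

32893


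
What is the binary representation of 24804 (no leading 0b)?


24804 = 110000011100100 in binary

110000011100100


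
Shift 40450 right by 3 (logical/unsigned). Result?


0b1001111000000010 >> 3 = 0b1001111000000 = 5056

5056


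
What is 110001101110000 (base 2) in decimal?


110001101110000 in decimal = 25456

25456


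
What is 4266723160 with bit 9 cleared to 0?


4266723160 & ~(1 << 9) = 4266722648

4266722648


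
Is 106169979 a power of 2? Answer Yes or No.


0b110010101000000011001111011. Multiple bits set => No

No


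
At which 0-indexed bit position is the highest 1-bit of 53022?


0b1100111100011110. Highest set bit at position 15

15


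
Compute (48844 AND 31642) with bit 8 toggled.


Step 1: 48844 & 31642 = 14984
Step 2: 14984 ^ (1 << 8) = 14984 ^ 256 = 15240

15240


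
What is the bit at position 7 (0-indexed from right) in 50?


0b110010, position 7 = 0

0


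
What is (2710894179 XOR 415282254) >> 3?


Step 1: 2710894179 ^ 415282254 = 3109306925
Step 2: 3109306925 >> 3 = 388663365

388663365


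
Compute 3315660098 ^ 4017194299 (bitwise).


0b11000101101000001111010101000010 ^ 0b11101111011100011000010100111011 = 0b101010110100010111000001111001 = 718368889

718368889


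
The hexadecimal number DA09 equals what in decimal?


DA09 hex = 55817 decimal

55817


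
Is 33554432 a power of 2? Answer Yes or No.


0b10000000000000000000000000. Only one bit set => Yes

Yes


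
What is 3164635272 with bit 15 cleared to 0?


3164635272 & ~(1 << 15) = 3164602504

3164602504


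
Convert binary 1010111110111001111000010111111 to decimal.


1010111110111001111000010111111 in decimal = 1474097343

1474097343


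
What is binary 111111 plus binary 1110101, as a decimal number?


111111 + 1110101 = 10110100 = 180

180


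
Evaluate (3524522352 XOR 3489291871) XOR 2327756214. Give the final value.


Step 1: 3524522352 ^ 3489291871 = 501853999
Step 2: 501853999 ^ 2327756214 = 2539066009

2539066009


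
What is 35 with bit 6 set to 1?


35 | (1 << 6) = 35 | 64 = 99

99


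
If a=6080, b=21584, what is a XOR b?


6080 ^ 21584 = 17296

17296


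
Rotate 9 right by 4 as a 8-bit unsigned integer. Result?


Rotate 0b1001 right by 4 (8-bit) = 0b10010000 = 144

144


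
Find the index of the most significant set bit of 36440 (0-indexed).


0b1000111001011000. Highest set bit at position 15

15


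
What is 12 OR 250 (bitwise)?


0b1100 | 0b11111010 = 0b11111110 = 254

254


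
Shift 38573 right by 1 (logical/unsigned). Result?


0b1001011010101101 >> 1 = 0b100101101010110 = 19286

19286


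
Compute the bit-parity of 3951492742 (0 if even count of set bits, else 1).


0b11101011100001101111111010000110 has 19 ones => parity 1

1


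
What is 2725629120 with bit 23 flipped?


2725629120 ^ (1 << 23) = 2725629120 ^ 8388608 = 2734017728

2734017728


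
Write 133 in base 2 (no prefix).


133 = 10000101 in binary

10000101


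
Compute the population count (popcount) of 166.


0b10100110 has 4 set bits

4


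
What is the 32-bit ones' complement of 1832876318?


1832876318 ^ 4294967295 = 2462090977

2462090977


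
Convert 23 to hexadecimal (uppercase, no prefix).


23 = 17 hex

17


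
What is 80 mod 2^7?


80 & 127 = 80

80


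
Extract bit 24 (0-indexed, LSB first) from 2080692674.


0b1111100000001001101100111000010, position 24 = 0

0


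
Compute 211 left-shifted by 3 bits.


0b11010011 << 3 = 0b11010011000 = 1688

1688


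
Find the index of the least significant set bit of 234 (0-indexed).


0b11101010. Lowest set bit at position 1

1


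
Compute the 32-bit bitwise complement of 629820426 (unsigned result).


~0b100101100010100100110000001010 = 0b11011010011101011011001111110101 = 3665146869 (32-bit unsigned)

3665146869


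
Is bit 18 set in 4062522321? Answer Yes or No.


0b11110010001001010010101111010001, bit 18 = 1. Yes

Yes


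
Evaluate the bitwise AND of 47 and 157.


0b101111 & 0b10011101 = 0b1101 = 13

13


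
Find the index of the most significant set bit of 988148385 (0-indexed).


0b111010111001011111001010100001. Highest set bit at position 29

29


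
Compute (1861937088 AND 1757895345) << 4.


Step 1: 1861937088 & 1757895345 = 1757561472
Step 2: 1757561472 << 4 = 28120983552

28120983552


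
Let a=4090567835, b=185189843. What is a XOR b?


4090567835 ^ 185189843 = 4174960968

4174960968


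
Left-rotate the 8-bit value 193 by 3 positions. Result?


Rotate 0b11000001 left by 3 (8-bit) = 0b1110 = 14

14


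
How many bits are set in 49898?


0b1100001011101010 has 8 set bits

8


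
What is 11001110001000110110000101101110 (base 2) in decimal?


11001110001000110110000101101110 in decimal = 3458425198

3458425198


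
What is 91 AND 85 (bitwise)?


0b1011011 & 0b1010101 = 0b1010001 = 81

81


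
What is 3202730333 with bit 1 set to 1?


3202730333 | (1 << 1) = 3202730333 | 2 = 3202730335

3202730335


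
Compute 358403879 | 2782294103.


0b10101010111001100111100100111 | 0b10100101110101100111000001010111 = 0b10110101110111101111111101110111 = 3051290487

3051290487


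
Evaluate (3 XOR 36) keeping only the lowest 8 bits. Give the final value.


Step 1: 3 ^ 36 = 39
Step 2: 39 & 255 = 39

39


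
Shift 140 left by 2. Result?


0b10001100 << 2 = 0b1000110000 = 560

560


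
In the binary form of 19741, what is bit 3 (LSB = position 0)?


0b100110100011101, position 3 = 1

1


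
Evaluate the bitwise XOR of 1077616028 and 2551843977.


0b1000000001110110001110110011100 ^ 0b10011000000110100000110010001001 = 0b11011000001000010001000100010101 = 3626045717

3626045717


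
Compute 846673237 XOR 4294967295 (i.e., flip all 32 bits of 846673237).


846673237 ^ 4294967295 = 3448294058

3448294058


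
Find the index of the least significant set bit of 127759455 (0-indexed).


0b111100111010111010001011111. Lowest set bit at position 0

0


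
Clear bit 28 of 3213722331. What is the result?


3213722331 & ~(1 << 28) = 2945286875

2945286875


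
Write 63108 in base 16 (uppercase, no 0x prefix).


63108 = F684 hex

F684


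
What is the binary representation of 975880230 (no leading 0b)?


975880230 = 111010001010101100000000100110 in binary

111010001010101100000000100110


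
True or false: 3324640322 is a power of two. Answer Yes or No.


0b11000110001010011111110001000010. Multiple bits set => No

No


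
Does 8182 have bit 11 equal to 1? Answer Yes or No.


0b1111111110110, bit 11 = 1. Yes

Yes


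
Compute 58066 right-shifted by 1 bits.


0b1110001011010010 >> 1 = 0b111000101101001 = 29033

29033


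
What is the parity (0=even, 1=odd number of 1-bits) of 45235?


0b1011000010110011 has 8 ones => parity 0

0


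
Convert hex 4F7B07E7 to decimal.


4F7B07E7 hex = 1333463015 decimal

1333463015


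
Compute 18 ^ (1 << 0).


18 ^ (1 << 0) = 18 ^ 1 = 19

19


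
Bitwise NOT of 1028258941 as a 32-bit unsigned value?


~0b111101010010011111110001111101 = 0b11000010101101100000001110000010 = 3266708354 (32-bit unsigned)

3266708354


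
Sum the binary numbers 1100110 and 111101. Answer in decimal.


1100110 + 111101 = 10100011 = 163

163


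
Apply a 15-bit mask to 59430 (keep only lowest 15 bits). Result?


59430 & 32767 = 26662

26662


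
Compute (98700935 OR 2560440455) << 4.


Step 1: 98700935 | 2560440455 = 2650750599
Step 2: 2650750599 << 4 = 42412009584

42412009584


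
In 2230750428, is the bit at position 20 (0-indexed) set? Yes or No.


0b10000100111101101000110011011100, bit 20 = 1. Yes

Yes


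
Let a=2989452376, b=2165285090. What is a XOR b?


2989452376 ^ 2165285090 = 857787578

857787578


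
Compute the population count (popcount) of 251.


0b11111011 has 7 set bits

7


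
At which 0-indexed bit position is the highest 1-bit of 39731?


0b1001101100110011. Highest set bit at position 15

15


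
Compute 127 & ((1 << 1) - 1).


127 & 1 = 1

1


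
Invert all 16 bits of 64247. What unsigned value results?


64247 ^ 65535 = 1288

1288


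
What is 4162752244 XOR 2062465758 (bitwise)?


0b11111000000111101000111011110100 ^ 0b1111010111011101011101011011110 = 0b10000010111100000011010000101010 = 2196780074

2196780074


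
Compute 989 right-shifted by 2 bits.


0b1111011101 >> 2 = 0b11110111 = 247

247


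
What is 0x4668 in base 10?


4668 hex = 18024 decimal

18024


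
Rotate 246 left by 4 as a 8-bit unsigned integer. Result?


Rotate 0b11110110 left by 4 (8-bit) = 0b1101111 = 111

111


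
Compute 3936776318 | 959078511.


0b11101010101001100111000001111110 | 0b111001001010100110000001101111 = 0b11111011101011100111000001111111 = 4222513279

4222513279


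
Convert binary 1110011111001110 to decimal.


1110011111001110 in decimal = 59342

59342


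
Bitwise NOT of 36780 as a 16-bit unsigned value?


~0b1000111110101100 = 0b111000001010011 = 28755 (16-bit unsigned)

28755


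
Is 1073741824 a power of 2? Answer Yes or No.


0b1000000000000000000000000000000. Only one bit set => Yes

Yes


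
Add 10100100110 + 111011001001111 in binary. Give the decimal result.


10100100110 + 111011001001111 = 111101101110101 = 31605

31605


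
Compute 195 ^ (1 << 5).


195 ^ (1 << 5) = 195 ^ 32 = 227

227


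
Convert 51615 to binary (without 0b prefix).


51615 = 1100100110011111 in binary

1100100110011111


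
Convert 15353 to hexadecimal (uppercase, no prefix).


15353 = 3BF9 hex

3BF9


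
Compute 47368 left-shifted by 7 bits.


0b1011100100001000 << 7 = 0b10111001000010000000000 = 6063104

6063104


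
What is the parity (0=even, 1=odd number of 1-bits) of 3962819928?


0b11101100001100111101010101011000 has 17 ones => parity 1

1


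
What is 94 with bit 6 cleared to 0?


94 & ~(1 << 6) = 30

30


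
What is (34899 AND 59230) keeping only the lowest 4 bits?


Step 1: 34899 & 59230 = 32850
Step 2: 32850 & 15 = 2

2


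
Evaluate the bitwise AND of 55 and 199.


0b110111 & 0b11000111 = 0b111 = 7

7


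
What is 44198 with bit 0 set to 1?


44198 | (1 << 0) = 44198 | 1 = 44199

44199


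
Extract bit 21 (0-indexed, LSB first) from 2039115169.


0b1111001100010100110110110100001, position 21 = 0

0


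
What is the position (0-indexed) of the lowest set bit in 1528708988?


0b1011011000111100011111101111100. Lowest set bit at position 2

2


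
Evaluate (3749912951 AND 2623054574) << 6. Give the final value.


Step 1: 3749912951 & 2623054574 = 2617253990
Step 2: 2617253990 << 6 = 167504255360

167504255360


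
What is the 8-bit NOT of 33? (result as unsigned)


~0b100001 = 0b11011110 = 222 (8-bit unsigned)

222


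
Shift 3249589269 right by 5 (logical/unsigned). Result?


0b11000001101100001100110000010101 >> 5 = 0b110000011011000011001100000 = 101549664

101549664


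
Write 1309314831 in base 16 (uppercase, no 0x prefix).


1309314831 = 4E0A8F0F hex

4E0A8F0F


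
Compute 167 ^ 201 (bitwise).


0b10100111 ^ 0b11001001 = 0b1101110 = 110

110


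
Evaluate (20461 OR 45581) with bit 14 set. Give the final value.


Step 1: 20461 | 45581 = 65517
Step 2: 65517 | (1 << 14) = 65517 | 16384 = 65517

65517


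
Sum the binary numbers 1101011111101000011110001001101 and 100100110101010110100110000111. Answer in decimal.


1101011111101000011110001001101 + 100100110101010110100110000111 = 10010000110010011010010111010100 = 2429134292

2429134292


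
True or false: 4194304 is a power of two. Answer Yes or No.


0b10000000000000000000000. Only one bit set => Yes

Yes


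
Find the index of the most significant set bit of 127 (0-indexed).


0b1111111. Highest set bit at position 6

6


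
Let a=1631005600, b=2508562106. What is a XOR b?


1631005600 ^ 2508562106 = 4105352474

4105352474


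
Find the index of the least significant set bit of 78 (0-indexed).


0b1001110. Lowest set bit at position 1

1


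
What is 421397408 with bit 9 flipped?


421397408 ^ (1 << 9) = 421397408 ^ 512 = 421396896

421396896


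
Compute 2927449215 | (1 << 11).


2927449215 | (1 << 11) = 2927449215 | 2048 = 2927451263

2927451263


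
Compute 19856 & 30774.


0b100110110010000 & 0b111100000110110 = 0b100100000010000 = 18448

18448


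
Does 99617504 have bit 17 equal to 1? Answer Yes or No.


0b101111100000000101011100000, bit 17 = 0. No

No


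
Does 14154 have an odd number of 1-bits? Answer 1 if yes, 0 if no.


0b11011101001010 has 8 ones => parity 0

0


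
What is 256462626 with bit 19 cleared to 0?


256462626 & ~(1 << 19) = 255938338

255938338


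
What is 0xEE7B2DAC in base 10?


EE7B2DAC hex = 4001050028 decimal

4001050028


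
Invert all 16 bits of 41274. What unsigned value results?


41274 ^ 65535 = 24261

24261


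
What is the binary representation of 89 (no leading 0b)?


89 = 1011001 in binary

1011001


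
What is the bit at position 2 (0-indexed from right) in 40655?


0b1001111011001111, position 2 = 1

1


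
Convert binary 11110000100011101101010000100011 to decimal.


11110000100011101101010000100011 in decimal = 4035892259

4035892259


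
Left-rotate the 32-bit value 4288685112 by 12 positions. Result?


Rotate 0b11111111101000000010010000111000 left by 12 (32-bit) = 0b10010000111000111111111010 = 37982202

37982202


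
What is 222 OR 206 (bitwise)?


0b11011110 | 0b11001110 = 0b11011110 = 222

222


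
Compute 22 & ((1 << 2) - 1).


22 & 3 = 2

2


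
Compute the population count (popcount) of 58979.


0b1110011001100011 has 9 set bits

9


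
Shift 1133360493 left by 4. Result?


0b1000011100011011011010101101101 << 4 = 0b10000111000110110110101011011010000 = 18133767888

18133767888


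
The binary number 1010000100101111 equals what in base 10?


1010000100101111 in decimal = 41263

41263


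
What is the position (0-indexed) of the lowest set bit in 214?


0b11010110. Lowest set bit at position 1

1


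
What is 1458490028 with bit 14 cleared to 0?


1458490028 & ~(1 << 14) = 1458473644

1458473644


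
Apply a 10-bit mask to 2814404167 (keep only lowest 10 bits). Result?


2814404167 & 1023 = 583

583


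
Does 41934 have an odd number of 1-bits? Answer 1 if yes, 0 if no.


0b1010001111001110 has 9 ones => parity 1

1


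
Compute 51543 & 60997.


0b1100100101010111 & 0b1110111001000101 = 0b1100100001000101 = 51269

51269


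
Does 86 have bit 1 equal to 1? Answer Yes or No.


0b1010110, bit 1 = 1. Yes

Yes


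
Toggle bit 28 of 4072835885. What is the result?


4072835885 ^ (1 << 28) = 4072835885 ^ 268435456 = 3804400429

3804400429


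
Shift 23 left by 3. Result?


0b10111 << 3 = 0b10111000 = 184

184


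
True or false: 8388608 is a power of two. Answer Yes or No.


0b100000000000000000000000. Only one bit set => Yes

Yes


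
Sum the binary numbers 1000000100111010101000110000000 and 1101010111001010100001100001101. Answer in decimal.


1000000100111010101000110000000 + 1101010111001010100001100001101 = 10101011100000101001010010001101 = 2877461645

2877461645


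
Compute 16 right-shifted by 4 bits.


0b10000 >> 4 = 0b1 = 1

1


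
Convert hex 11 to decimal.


11 hex = 17 decimal

17


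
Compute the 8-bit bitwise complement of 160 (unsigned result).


~0b10100000 = 0b1011111 = 95 (8-bit unsigned)

95


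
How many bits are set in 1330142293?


0b1001111010010000101110001010101 has 15 set bits

15


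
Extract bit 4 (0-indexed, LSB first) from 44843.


0b1010111100101011, position 4 = 0

0


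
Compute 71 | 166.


0b1000111 | 0b10100110 = 0b11100111 = 231

231


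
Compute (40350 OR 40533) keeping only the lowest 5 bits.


Step 1: 40350 | 40533 = 40927
Step 2: 40927 & 31 = 31

31


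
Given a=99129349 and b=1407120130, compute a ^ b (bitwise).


99129349 ^ 1407120130 = 1446406919

1446406919


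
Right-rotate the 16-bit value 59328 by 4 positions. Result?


Rotate 0b1110011111000000 right by 4 (16-bit) = 0b111001111100 = 3708

3708


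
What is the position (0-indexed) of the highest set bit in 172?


0b10101100. Highest set bit at position 7

7


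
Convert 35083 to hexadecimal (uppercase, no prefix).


35083 = 890B hex

890B


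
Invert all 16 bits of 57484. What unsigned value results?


57484 ^ 65535 = 8051

8051


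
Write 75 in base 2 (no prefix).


75 = 1001011 in binary

1001011


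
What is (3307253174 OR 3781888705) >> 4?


Step 1: 3307253174 | 3781888705 = 3849039863
Step 2: 3849039863 >> 4 = 240564991

240564991


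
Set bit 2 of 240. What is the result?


240 | (1 << 2) = 240 | 4 = 244

244


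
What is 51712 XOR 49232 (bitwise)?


0b1100101000000000 ^ 0b1100000001010000 = 0b101001010000 = 2640

2640


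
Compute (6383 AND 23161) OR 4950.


Step 1: 6383 & 23161 = 6249
Step 2: 6249 | 4950 = 7039

7039


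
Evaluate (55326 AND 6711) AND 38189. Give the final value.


Step 1: 55326 & 6711 = 6166
Step 2: 6166 & 38189 = 4100

4100


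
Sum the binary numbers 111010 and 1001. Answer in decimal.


111010 + 1001 = 1000011 = 67

67


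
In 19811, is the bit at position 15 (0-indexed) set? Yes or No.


0b100110101100011, bit 15 = 0. No

No


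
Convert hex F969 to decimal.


F969 hex = 63849 decimal

63849


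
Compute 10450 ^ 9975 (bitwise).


0b10100011010010 ^ 0b10011011110111 = 0b111000100101 = 3621

3621


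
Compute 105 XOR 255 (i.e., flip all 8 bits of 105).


105 ^ 255 = 150

150


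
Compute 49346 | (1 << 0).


49346 | (1 << 0) = 49346 | 1 = 49347

49347


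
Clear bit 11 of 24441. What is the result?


24441 & ~(1 << 11) = 22393

22393


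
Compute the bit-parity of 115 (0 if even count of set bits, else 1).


0b1110011 has 5 ones => parity 1

1


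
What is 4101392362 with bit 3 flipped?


4101392362 ^ (1 << 3) = 4101392362 ^ 8 = 4101392354

4101392354


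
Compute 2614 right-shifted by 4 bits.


0b101000110110 >> 4 = 0b10100011 = 163

163


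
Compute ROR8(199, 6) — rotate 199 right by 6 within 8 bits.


Rotate 0b11000111 right by 6 (8-bit) = 0b11111 = 31

31


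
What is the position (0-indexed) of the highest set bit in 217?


0b11011001. Highest set bit at position 7

7


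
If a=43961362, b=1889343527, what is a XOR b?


43961362 ^ 1889343527 = 1912853557

1912853557


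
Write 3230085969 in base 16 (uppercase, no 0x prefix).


3230085969 = C0873351 hex

C0873351


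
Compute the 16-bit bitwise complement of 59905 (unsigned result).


~0b1110101000000001 = 0b1010111111110 = 5630 (16-bit unsigned)

5630


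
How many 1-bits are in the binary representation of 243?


0b11110011 has 6 set bits

6


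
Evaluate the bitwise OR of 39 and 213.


0b100111 | 0b11010101 = 0b11110111 = 247

247


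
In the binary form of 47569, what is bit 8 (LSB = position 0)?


0b1011100111010001, position 8 = 1

1


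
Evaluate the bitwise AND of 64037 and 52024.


0b1111101000100101 & 0b1100101100111000 = 0b1100101000100000 = 51744

51744


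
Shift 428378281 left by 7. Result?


0b11001100010001000100010101001 << 7 = 0b110011000100010001000101010010000000 = 54832419968

54832419968


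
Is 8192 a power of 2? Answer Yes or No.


0b10000000000000. Only one bit set => Yes

Yes


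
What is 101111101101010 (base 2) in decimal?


101111101101010 in decimal = 24426

24426


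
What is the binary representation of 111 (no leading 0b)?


111 = 1101111 in binary

1101111


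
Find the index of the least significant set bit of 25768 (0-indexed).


0b110010010101000. Lowest set bit at position 3

3


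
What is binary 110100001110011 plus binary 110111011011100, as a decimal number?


110100001110011 + 110111011011100 = 1101011101001111 = 55119

55119


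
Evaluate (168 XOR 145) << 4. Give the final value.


Step 1: 168 ^ 145 = 57
Step 2: 57 << 4 = 912

912


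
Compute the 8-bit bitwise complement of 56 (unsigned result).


~0b111000 = 0b11000111 = 199 (8-bit unsigned)

199


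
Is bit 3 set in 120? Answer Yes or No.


0b1111000, bit 3 = 1. Yes

Yes


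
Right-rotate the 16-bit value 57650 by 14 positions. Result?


Rotate 0b1110000100110010 right by 14 (16-bit) = 0b1000010011001011 = 33995

33995


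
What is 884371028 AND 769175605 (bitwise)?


0b110100101101100110111001010100 & 0b101101110110001011000000110101 = 0b100100100100000010000000010100 = 613425172

613425172


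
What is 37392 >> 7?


0b1001001000010000 >> 7 = 0b100100100 = 292

292


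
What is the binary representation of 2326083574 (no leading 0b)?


2326083574 = 10001010101001010011011111110110 in binary

10001010101001010011011111110110


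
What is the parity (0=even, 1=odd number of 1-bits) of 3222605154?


0b11000000000101010000110101100010 has 11 ones => parity 1

1


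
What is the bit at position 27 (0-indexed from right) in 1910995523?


0b1110001111001110111101001000011, position 27 = 0

0


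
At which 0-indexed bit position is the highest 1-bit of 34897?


0b1000100001010001. Highest set bit at position 15

15


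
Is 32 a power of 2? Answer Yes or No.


0b100000. Only one bit set => Yes

Yes


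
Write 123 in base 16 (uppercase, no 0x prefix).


123 = 7B hex

7B


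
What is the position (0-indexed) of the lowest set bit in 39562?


0b1001101010001010. Lowest set bit at position 1

1


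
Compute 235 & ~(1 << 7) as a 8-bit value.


235 & ~(1 << 7) = 107

107


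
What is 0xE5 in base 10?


E5 hex = 229 decimal

229


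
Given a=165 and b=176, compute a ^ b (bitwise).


165 ^ 176 = 21

21


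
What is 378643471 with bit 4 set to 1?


378643471 | (1 << 4) = 378643471 | 16 = 378643487

378643487


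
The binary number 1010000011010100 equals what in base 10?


1010000011010100 in decimal = 41172

41172


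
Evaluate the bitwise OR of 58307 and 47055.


0b1110001111000011 | 0b1011011111001111 = 0b1111011111001111 = 63439

63439


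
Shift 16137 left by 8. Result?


0b11111100001001 << 8 = 0b1111110000100100000000 = 4131072

4131072


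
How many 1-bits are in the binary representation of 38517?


0b1001011001110101 has 9 set bits

9


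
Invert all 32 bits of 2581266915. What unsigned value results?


2581266915 ^ 4294967295 = 1713700380

1713700380


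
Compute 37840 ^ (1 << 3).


37840 ^ (1 << 3) = 37840 ^ 8 = 37848

37848


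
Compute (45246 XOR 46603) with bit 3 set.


Step 1: 45246 ^ 46603 = 1717
Step 2: 1717 | (1 << 3) = 1717 | 8 = 1725

1725


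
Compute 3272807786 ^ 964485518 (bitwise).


0b11000011000100110001010101101010 ^ 0b111001011111001110000110001110 = 0b11111010011011111111010011100100 = 4201641188

4201641188


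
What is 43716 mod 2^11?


43716 & 2047 = 708

708


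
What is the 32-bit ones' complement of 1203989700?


1203989700 ^ 4294967295 = 3090977595

3090977595


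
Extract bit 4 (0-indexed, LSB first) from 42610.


0b1010011001110010, position 4 = 1

1


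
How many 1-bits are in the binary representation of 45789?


0b1011001011011101 has 10 set bits

10


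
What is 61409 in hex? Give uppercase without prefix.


61409 = EFE1 hex

EFE1


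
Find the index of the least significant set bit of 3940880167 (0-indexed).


0b11101010111001010000111100100111. Lowest set bit at position 0

0


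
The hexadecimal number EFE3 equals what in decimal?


EFE3 hex = 61411 decimal

61411


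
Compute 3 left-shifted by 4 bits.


0b11 << 4 = 0b110000 = 48

48


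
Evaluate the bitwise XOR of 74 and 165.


0b1001010 ^ 0b10100101 = 0b11101111 = 239

239


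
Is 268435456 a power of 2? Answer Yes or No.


0b10000000000000000000000000000. Only one bit set => Yes

Yes


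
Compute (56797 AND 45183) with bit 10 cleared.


Step 1: 56797 & 45183 = 36957
Step 2: 36957 & ~(1 << 10) = 36957

36957


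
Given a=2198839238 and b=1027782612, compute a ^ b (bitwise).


2198839238 ^ 1027782612 = 3192727570

3192727570


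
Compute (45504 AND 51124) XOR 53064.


Step 1: 45504 & 51124 = 33152
Step 2: 33152 ^ 53064 = 20168

20168


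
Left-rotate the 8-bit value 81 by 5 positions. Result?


Rotate 0b1010001 left by 5 (8-bit) = 0b101010 = 42

42


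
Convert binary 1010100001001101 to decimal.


1010100001001101 in decimal = 43085

43085


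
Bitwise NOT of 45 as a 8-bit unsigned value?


~0b101101 = 0b11010010 = 210 (8-bit unsigned)

210


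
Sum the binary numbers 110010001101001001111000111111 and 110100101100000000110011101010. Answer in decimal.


110010001101001001111000111111 + 110100101100000000110011101010 = 1100110111001001010101100101001 = 1726262057

1726262057


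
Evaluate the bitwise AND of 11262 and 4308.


0b10101111111110 & 0b1000011010100 = 0b11010100 = 212

212


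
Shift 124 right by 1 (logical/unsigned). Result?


0b1111100 >> 1 = 0b111110 = 62

62


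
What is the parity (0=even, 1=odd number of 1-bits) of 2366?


0b100100111110 has 7 ones => parity 1

1
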